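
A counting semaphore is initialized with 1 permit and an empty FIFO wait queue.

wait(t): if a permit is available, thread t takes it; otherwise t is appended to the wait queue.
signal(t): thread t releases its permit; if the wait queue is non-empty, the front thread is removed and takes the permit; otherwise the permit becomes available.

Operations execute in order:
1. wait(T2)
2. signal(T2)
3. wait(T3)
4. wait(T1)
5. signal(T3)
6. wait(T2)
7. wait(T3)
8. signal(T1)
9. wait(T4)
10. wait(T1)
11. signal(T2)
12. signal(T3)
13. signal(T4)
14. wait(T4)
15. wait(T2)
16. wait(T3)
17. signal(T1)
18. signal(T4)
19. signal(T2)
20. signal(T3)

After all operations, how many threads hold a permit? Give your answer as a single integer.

Answer: 0

Derivation:
Step 1: wait(T2) -> count=0 queue=[] holders={T2}
Step 2: signal(T2) -> count=1 queue=[] holders={none}
Step 3: wait(T3) -> count=0 queue=[] holders={T3}
Step 4: wait(T1) -> count=0 queue=[T1] holders={T3}
Step 5: signal(T3) -> count=0 queue=[] holders={T1}
Step 6: wait(T2) -> count=0 queue=[T2] holders={T1}
Step 7: wait(T3) -> count=0 queue=[T2,T3] holders={T1}
Step 8: signal(T1) -> count=0 queue=[T3] holders={T2}
Step 9: wait(T4) -> count=0 queue=[T3,T4] holders={T2}
Step 10: wait(T1) -> count=0 queue=[T3,T4,T1] holders={T2}
Step 11: signal(T2) -> count=0 queue=[T4,T1] holders={T3}
Step 12: signal(T3) -> count=0 queue=[T1] holders={T4}
Step 13: signal(T4) -> count=0 queue=[] holders={T1}
Step 14: wait(T4) -> count=0 queue=[T4] holders={T1}
Step 15: wait(T2) -> count=0 queue=[T4,T2] holders={T1}
Step 16: wait(T3) -> count=0 queue=[T4,T2,T3] holders={T1}
Step 17: signal(T1) -> count=0 queue=[T2,T3] holders={T4}
Step 18: signal(T4) -> count=0 queue=[T3] holders={T2}
Step 19: signal(T2) -> count=0 queue=[] holders={T3}
Step 20: signal(T3) -> count=1 queue=[] holders={none}
Final holders: {none} -> 0 thread(s)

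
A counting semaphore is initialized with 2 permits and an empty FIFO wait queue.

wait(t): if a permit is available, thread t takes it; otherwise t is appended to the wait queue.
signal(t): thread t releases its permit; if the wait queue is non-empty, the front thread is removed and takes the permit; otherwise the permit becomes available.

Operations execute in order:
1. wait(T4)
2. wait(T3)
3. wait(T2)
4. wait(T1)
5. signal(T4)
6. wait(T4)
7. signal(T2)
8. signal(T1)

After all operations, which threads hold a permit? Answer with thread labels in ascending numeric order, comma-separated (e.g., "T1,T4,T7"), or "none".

Step 1: wait(T4) -> count=1 queue=[] holders={T4}
Step 2: wait(T3) -> count=0 queue=[] holders={T3,T4}
Step 3: wait(T2) -> count=0 queue=[T2] holders={T3,T4}
Step 4: wait(T1) -> count=0 queue=[T2,T1] holders={T3,T4}
Step 5: signal(T4) -> count=0 queue=[T1] holders={T2,T3}
Step 6: wait(T4) -> count=0 queue=[T1,T4] holders={T2,T3}
Step 7: signal(T2) -> count=0 queue=[T4] holders={T1,T3}
Step 8: signal(T1) -> count=0 queue=[] holders={T3,T4}
Final holders: T3,T4

Answer: T3,T4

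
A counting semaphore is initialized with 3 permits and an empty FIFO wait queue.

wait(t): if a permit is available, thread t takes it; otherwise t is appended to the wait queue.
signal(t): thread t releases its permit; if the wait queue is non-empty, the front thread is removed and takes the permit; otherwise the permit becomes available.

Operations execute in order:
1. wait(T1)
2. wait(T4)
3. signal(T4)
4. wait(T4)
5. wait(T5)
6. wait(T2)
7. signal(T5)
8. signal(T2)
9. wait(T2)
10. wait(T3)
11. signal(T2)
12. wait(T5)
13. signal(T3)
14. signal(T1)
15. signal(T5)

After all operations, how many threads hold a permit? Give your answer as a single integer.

Step 1: wait(T1) -> count=2 queue=[] holders={T1}
Step 2: wait(T4) -> count=1 queue=[] holders={T1,T4}
Step 3: signal(T4) -> count=2 queue=[] holders={T1}
Step 4: wait(T4) -> count=1 queue=[] holders={T1,T4}
Step 5: wait(T5) -> count=0 queue=[] holders={T1,T4,T5}
Step 6: wait(T2) -> count=0 queue=[T2] holders={T1,T4,T5}
Step 7: signal(T5) -> count=0 queue=[] holders={T1,T2,T4}
Step 8: signal(T2) -> count=1 queue=[] holders={T1,T4}
Step 9: wait(T2) -> count=0 queue=[] holders={T1,T2,T4}
Step 10: wait(T3) -> count=0 queue=[T3] holders={T1,T2,T4}
Step 11: signal(T2) -> count=0 queue=[] holders={T1,T3,T4}
Step 12: wait(T5) -> count=0 queue=[T5] holders={T1,T3,T4}
Step 13: signal(T3) -> count=0 queue=[] holders={T1,T4,T5}
Step 14: signal(T1) -> count=1 queue=[] holders={T4,T5}
Step 15: signal(T5) -> count=2 queue=[] holders={T4}
Final holders: {T4} -> 1 thread(s)

Answer: 1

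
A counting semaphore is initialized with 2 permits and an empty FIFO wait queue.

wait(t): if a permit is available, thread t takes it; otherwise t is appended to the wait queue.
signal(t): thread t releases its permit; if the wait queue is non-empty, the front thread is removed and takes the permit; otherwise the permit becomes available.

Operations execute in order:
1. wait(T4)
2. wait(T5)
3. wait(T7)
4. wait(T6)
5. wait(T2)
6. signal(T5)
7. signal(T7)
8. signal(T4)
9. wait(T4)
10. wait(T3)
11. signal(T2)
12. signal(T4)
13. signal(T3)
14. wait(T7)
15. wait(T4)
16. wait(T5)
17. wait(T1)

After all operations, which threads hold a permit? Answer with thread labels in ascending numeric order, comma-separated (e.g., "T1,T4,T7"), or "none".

Step 1: wait(T4) -> count=1 queue=[] holders={T4}
Step 2: wait(T5) -> count=0 queue=[] holders={T4,T5}
Step 3: wait(T7) -> count=0 queue=[T7] holders={T4,T5}
Step 4: wait(T6) -> count=0 queue=[T7,T6] holders={T4,T5}
Step 5: wait(T2) -> count=0 queue=[T7,T6,T2] holders={T4,T5}
Step 6: signal(T5) -> count=0 queue=[T6,T2] holders={T4,T7}
Step 7: signal(T7) -> count=0 queue=[T2] holders={T4,T6}
Step 8: signal(T4) -> count=0 queue=[] holders={T2,T6}
Step 9: wait(T4) -> count=0 queue=[T4] holders={T2,T6}
Step 10: wait(T3) -> count=0 queue=[T4,T3] holders={T2,T6}
Step 11: signal(T2) -> count=0 queue=[T3] holders={T4,T6}
Step 12: signal(T4) -> count=0 queue=[] holders={T3,T6}
Step 13: signal(T3) -> count=1 queue=[] holders={T6}
Step 14: wait(T7) -> count=0 queue=[] holders={T6,T7}
Step 15: wait(T4) -> count=0 queue=[T4] holders={T6,T7}
Step 16: wait(T5) -> count=0 queue=[T4,T5] holders={T6,T7}
Step 17: wait(T1) -> count=0 queue=[T4,T5,T1] holders={T6,T7}
Final holders: T6,T7

Answer: T6,T7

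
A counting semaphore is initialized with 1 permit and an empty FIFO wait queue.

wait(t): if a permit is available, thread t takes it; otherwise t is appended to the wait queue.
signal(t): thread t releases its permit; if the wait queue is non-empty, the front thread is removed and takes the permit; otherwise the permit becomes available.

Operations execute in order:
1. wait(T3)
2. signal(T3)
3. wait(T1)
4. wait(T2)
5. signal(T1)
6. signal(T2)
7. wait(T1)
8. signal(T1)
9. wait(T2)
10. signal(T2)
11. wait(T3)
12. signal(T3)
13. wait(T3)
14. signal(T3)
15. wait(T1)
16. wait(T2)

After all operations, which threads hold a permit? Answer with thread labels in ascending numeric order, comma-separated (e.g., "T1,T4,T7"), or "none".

Answer: T1

Derivation:
Step 1: wait(T3) -> count=0 queue=[] holders={T3}
Step 2: signal(T3) -> count=1 queue=[] holders={none}
Step 3: wait(T1) -> count=0 queue=[] holders={T1}
Step 4: wait(T2) -> count=0 queue=[T2] holders={T1}
Step 5: signal(T1) -> count=0 queue=[] holders={T2}
Step 6: signal(T2) -> count=1 queue=[] holders={none}
Step 7: wait(T1) -> count=0 queue=[] holders={T1}
Step 8: signal(T1) -> count=1 queue=[] holders={none}
Step 9: wait(T2) -> count=0 queue=[] holders={T2}
Step 10: signal(T2) -> count=1 queue=[] holders={none}
Step 11: wait(T3) -> count=0 queue=[] holders={T3}
Step 12: signal(T3) -> count=1 queue=[] holders={none}
Step 13: wait(T3) -> count=0 queue=[] holders={T3}
Step 14: signal(T3) -> count=1 queue=[] holders={none}
Step 15: wait(T1) -> count=0 queue=[] holders={T1}
Step 16: wait(T2) -> count=0 queue=[T2] holders={T1}
Final holders: T1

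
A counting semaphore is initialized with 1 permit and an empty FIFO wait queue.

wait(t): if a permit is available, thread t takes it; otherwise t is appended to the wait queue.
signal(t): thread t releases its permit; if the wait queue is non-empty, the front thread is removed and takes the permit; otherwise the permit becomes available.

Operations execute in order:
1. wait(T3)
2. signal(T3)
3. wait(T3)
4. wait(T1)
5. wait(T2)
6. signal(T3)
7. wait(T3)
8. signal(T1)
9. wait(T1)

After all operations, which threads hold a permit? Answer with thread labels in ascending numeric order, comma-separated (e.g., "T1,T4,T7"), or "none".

Answer: T2

Derivation:
Step 1: wait(T3) -> count=0 queue=[] holders={T3}
Step 2: signal(T3) -> count=1 queue=[] holders={none}
Step 3: wait(T3) -> count=0 queue=[] holders={T3}
Step 4: wait(T1) -> count=0 queue=[T1] holders={T3}
Step 5: wait(T2) -> count=0 queue=[T1,T2] holders={T3}
Step 6: signal(T3) -> count=0 queue=[T2] holders={T1}
Step 7: wait(T3) -> count=0 queue=[T2,T3] holders={T1}
Step 8: signal(T1) -> count=0 queue=[T3] holders={T2}
Step 9: wait(T1) -> count=0 queue=[T3,T1] holders={T2}
Final holders: T2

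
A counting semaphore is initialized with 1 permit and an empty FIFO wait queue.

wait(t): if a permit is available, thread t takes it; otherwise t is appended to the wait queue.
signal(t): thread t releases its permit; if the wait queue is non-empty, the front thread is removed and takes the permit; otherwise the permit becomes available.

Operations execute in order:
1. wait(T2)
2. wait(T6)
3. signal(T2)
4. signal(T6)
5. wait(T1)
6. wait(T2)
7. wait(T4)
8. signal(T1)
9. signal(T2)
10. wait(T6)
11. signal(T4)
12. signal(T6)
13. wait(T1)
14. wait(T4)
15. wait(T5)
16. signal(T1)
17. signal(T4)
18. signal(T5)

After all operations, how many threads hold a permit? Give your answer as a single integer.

Answer: 0

Derivation:
Step 1: wait(T2) -> count=0 queue=[] holders={T2}
Step 2: wait(T6) -> count=0 queue=[T6] holders={T2}
Step 3: signal(T2) -> count=0 queue=[] holders={T6}
Step 4: signal(T6) -> count=1 queue=[] holders={none}
Step 5: wait(T1) -> count=0 queue=[] holders={T1}
Step 6: wait(T2) -> count=0 queue=[T2] holders={T1}
Step 7: wait(T4) -> count=0 queue=[T2,T4] holders={T1}
Step 8: signal(T1) -> count=0 queue=[T4] holders={T2}
Step 9: signal(T2) -> count=0 queue=[] holders={T4}
Step 10: wait(T6) -> count=0 queue=[T6] holders={T4}
Step 11: signal(T4) -> count=0 queue=[] holders={T6}
Step 12: signal(T6) -> count=1 queue=[] holders={none}
Step 13: wait(T1) -> count=0 queue=[] holders={T1}
Step 14: wait(T4) -> count=0 queue=[T4] holders={T1}
Step 15: wait(T5) -> count=0 queue=[T4,T5] holders={T1}
Step 16: signal(T1) -> count=0 queue=[T5] holders={T4}
Step 17: signal(T4) -> count=0 queue=[] holders={T5}
Step 18: signal(T5) -> count=1 queue=[] holders={none}
Final holders: {none} -> 0 thread(s)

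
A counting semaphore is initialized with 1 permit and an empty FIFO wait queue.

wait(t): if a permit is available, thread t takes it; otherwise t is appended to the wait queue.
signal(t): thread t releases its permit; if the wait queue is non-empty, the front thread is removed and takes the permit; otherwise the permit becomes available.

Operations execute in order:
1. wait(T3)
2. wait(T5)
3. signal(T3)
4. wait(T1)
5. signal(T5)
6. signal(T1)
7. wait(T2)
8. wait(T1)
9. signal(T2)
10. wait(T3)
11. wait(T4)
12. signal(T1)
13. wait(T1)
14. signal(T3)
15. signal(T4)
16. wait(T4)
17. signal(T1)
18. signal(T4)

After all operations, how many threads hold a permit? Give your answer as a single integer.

Answer: 0

Derivation:
Step 1: wait(T3) -> count=0 queue=[] holders={T3}
Step 2: wait(T5) -> count=0 queue=[T5] holders={T3}
Step 3: signal(T3) -> count=0 queue=[] holders={T5}
Step 4: wait(T1) -> count=0 queue=[T1] holders={T5}
Step 5: signal(T5) -> count=0 queue=[] holders={T1}
Step 6: signal(T1) -> count=1 queue=[] holders={none}
Step 7: wait(T2) -> count=0 queue=[] holders={T2}
Step 8: wait(T1) -> count=0 queue=[T1] holders={T2}
Step 9: signal(T2) -> count=0 queue=[] holders={T1}
Step 10: wait(T3) -> count=0 queue=[T3] holders={T1}
Step 11: wait(T4) -> count=0 queue=[T3,T4] holders={T1}
Step 12: signal(T1) -> count=0 queue=[T4] holders={T3}
Step 13: wait(T1) -> count=0 queue=[T4,T1] holders={T3}
Step 14: signal(T3) -> count=0 queue=[T1] holders={T4}
Step 15: signal(T4) -> count=0 queue=[] holders={T1}
Step 16: wait(T4) -> count=0 queue=[T4] holders={T1}
Step 17: signal(T1) -> count=0 queue=[] holders={T4}
Step 18: signal(T4) -> count=1 queue=[] holders={none}
Final holders: {none} -> 0 thread(s)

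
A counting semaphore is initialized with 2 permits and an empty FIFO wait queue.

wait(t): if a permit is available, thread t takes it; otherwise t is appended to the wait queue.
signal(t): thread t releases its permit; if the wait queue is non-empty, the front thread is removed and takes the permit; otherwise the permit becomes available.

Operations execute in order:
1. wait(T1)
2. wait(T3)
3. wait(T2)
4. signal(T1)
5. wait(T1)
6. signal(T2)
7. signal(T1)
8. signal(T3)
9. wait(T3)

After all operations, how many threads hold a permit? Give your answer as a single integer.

Step 1: wait(T1) -> count=1 queue=[] holders={T1}
Step 2: wait(T3) -> count=0 queue=[] holders={T1,T3}
Step 3: wait(T2) -> count=0 queue=[T2] holders={T1,T3}
Step 4: signal(T1) -> count=0 queue=[] holders={T2,T3}
Step 5: wait(T1) -> count=0 queue=[T1] holders={T2,T3}
Step 6: signal(T2) -> count=0 queue=[] holders={T1,T3}
Step 7: signal(T1) -> count=1 queue=[] holders={T3}
Step 8: signal(T3) -> count=2 queue=[] holders={none}
Step 9: wait(T3) -> count=1 queue=[] holders={T3}
Final holders: {T3} -> 1 thread(s)

Answer: 1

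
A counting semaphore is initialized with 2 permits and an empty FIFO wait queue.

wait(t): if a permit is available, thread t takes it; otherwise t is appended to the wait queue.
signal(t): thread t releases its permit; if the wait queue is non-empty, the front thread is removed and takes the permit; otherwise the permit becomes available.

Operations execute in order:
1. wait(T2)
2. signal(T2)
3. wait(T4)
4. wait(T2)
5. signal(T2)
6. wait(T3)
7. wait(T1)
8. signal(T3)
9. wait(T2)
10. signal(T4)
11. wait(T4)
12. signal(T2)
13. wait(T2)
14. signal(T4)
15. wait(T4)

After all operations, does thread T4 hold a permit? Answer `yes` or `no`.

Answer: no

Derivation:
Step 1: wait(T2) -> count=1 queue=[] holders={T2}
Step 2: signal(T2) -> count=2 queue=[] holders={none}
Step 3: wait(T4) -> count=1 queue=[] holders={T4}
Step 4: wait(T2) -> count=0 queue=[] holders={T2,T4}
Step 5: signal(T2) -> count=1 queue=[] holders={T4}
Step 6: wait(T3) -> count=0 queue=[] holders={T3,T4}
Step 7: wait(T1) -> count=0 queue=[T1] holders={T3,T4}
Step 8: signal(T3) -> count=0 queue=[] holders={T1,T4}
Step 9: wait(T2) -> count=0 queue=[T2] holders={T1,T4}
Step 10: signal(T4) -> count=0 queue=[] holders={T1,T2}
Step 11: wait(T4) -> count=0 queue=[T4] holders={T1,T2}
Step 12: signal(T2) -> count=0 queue=[] holders={T1,T4}
Step 13: wait(T2) -> count=0 queue=[T2] holders={T1,T4}
Step 14: signal(T4) -> count=0 queue=[] holders={T1,T2}
Step 15: wait(T4) -> count=0 queue=[T4] holders={T1,T2}
Final holders: {T1,T2} -> T4 not in holders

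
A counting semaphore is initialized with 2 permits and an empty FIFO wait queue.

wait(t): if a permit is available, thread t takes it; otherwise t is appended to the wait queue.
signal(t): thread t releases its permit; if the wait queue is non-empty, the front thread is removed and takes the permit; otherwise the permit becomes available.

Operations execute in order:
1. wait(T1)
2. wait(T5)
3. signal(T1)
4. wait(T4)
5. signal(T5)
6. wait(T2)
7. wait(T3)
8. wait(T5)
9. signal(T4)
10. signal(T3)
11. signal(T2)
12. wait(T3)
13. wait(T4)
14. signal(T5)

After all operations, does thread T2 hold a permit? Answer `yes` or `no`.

Answer: no

Derivation:
Step 1: wait(T1) -> count=1 queue=[] holders={T1}
Step 2: wait(T5) -> count=0 queue=[] holders={T1,T5}
Step 3: signal(T1) -> count=1 queue=[] holders={T5}
Step 4: wait(T4) -> count=0 queue=[] holders={T4,T5}
Step 5: signal(T5) -> count=1 queue=[] holders={T4}
Step 6: wait(T2) -> count=0 queue=[] holders={T2,T4}
Step 7: wait(T3) -> count=0 queue=[T3] holders={T2,T4}
Step 8: wait(T5) -> count=0 queue=[T3,T5] holders={T2,T4}
Step 9: signal(T4) -> count=0 queue=[T5] holders={T2,T3}
Step 10: signal(T3) -> count=0 queue=[] holders={T2,T5}
Step 11: signal(T2) -> count=1 queue=[] holders={T5}
Step 12: wait(T3) -> count=0 queue=[] holders={T3,T5}
Step 13: wait(T4) -> count=0 queue=[T4] holders={T3,T5}
Step 14: signal(T5) -> count=0 queue=[] holders={T3,T4}
Final holders: {T3,T4} -> T2 not in holders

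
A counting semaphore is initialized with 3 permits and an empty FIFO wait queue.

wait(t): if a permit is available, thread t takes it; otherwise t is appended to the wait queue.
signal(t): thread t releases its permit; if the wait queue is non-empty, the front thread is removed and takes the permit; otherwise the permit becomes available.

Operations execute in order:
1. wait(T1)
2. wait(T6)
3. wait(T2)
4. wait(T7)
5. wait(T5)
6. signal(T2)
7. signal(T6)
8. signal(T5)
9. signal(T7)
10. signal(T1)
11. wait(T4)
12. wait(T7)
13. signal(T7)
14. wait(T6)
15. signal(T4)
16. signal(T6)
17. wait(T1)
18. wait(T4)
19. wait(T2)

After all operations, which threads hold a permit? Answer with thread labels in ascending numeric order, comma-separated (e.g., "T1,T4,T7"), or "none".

Answer: T1,T2,T4

Derivation:
Step 1: wait(T1) -> count=2 queue=[] holders={T1}
Step 2: wait(T6) -> count=1 queue=[] holders={T1,T6}
Step 3: wait(T2) -> count=0 queue=[] holders={T1,T2,T6}
Step 4: wait(T7) -> count=0 queue=[T7] holders={T1,T2,T6}
Step 5: wait(T5) -> count=0 queue=[T7,T5] holders={T1,T2,T6}
Step 6: signal(T2) -> count=0 queue=[T5] holders={T1,T6,T7}
Step 7: signal(T6) -> count=0 queue=[] holders={T1,T5,T7}
Step 8: signal(T5) -> count=1 queue=[] holders={T1,T7}
Step 9: signal(T7) -> count=2 queue=[] holders={T1}
Step 10: signal(T1) -> count=3 queue=[] holders={none}
Step 11: wait(T4) -> count=2 queue=[] holders={T4}
Step 12: wait(T7) -> count=1 queue=[] holders={T4,T7}
Step 13: signal(T7) -> count=2 queue=[] holders={T4}
Step 14: wait(T6) -> count=1 queue=[] holders={T4,T6}
Step 15: signal(T4) -> count=2 queue=[] holders={T6}
Step 16: signal(T6) -> count=3 queue=[] holders={none}
Step 17: wait(T1) -> count=2 queue=[] holders={T1}
Step 18: wait(T4) -> count=1 queue=[] holders={T1,T4}
Step 19: wait(T2) -> count=0 queue=[] holders={T1,T2,T4}
Final holders: T1,T2,T4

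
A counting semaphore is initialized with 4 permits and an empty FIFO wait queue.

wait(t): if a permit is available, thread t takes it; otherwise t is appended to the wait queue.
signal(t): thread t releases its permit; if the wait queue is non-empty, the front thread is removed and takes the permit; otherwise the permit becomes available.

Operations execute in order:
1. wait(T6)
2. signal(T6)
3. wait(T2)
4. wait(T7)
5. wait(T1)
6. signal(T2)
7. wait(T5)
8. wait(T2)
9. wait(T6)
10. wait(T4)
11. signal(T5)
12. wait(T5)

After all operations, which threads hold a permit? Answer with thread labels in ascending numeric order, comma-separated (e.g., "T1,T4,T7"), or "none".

Step 1: wait(T6) -> count=3 queue=[] holders={T6}
Step 2: signal(T6) -> count=4 queue=[] holders={none}
Step 3: wait(T2) -> count=3 queue=[] holders={T2}
Step 4: wait(T7) -> count=2 queue=[] holders={T2,T7}
Step 5: wait(T1) -> count=1 queue=[] holders={T1,T2,T7}
Step 6: signal(T2) -> count=2 queue=[] holders={T1,T7}
Step 7: wait(T5) -> count=1 queue=[] holders={T1,T5,T7}
Step 8: wait(T2) -> count=0 queue=[] holders={T1,T2,T5,T7}
Step 9: wait(T6) -> count=0 queue=[T6] holders={T1,T2,T5,T7}
Step 10: wait(T4) -> count=0 queue=[T6,T4] holders={T1,T2,T5,T7}
Step 11: signal(T5) -> count=0 queue=[T4] holders={T1,T2,T6,T7}
Step 12: wait(T5) -> count=0 queue=[T4,T5] holders={T1,T2,T6,T7}
Final holders: T1,T2,T6,T7

Answer: T1,T2,T6,T7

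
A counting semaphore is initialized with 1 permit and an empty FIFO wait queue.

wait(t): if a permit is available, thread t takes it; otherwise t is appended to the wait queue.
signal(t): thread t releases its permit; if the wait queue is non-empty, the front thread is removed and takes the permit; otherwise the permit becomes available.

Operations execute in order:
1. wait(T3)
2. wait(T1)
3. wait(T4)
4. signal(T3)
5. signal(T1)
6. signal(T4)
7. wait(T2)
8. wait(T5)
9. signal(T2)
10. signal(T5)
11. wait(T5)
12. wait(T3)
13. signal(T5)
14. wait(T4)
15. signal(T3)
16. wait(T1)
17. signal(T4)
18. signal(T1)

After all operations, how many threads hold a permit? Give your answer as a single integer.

Step 1: wait(T3) -> count=0 queue=[] holders={T3}
Step 2: wait(T1) -> count=0 queue=[T1] holders={T3}
Step 3: wait(T4) -> count=0 queue=[T1,T4] holders={T3}
Step 4: signal(T3) -> count=0 queue=[T4] holders={T1}
Step 5: signal(T1) -> count=0 queue=[] holders={T4}
Step 6: signal(T4) -> count=1 queue=[] holders={none}
Step 7: wait(T2) -> count=0 queue=[] holders={T2}
Step 8: wait(T5) -> count=0 queue=[T5] holders={T2}
Step 9: signal(T2) -> count=0 queue=[] holders={T5}
Step 10: signal(T5) -> count=1 queue=[] holders={none}
Step 11: wait(T5) -> count=0 queue=[] holders={T5}
Step 12: wait(T3) -> count=0 queue=[T3] holders={T5}
Step 13: signal(T5) -> count=0 queue=[] holders={T3}
Step 14: wait(T4) -> count=0 queue=[T4] holders={T3}
Step 15: signal(T3) -> count=0 queue=[] holders={T4}
Step 16: wait(T1) -> count=0 queue=[T1] holders={T4}
Step 17: signal(T4) -> count=0 queue=[] holders={T1}
Step 18: signal(T1) -> count=1 queue=[] holders={none}
Final holders: {none} -> 0 thread(s)

Answer: 0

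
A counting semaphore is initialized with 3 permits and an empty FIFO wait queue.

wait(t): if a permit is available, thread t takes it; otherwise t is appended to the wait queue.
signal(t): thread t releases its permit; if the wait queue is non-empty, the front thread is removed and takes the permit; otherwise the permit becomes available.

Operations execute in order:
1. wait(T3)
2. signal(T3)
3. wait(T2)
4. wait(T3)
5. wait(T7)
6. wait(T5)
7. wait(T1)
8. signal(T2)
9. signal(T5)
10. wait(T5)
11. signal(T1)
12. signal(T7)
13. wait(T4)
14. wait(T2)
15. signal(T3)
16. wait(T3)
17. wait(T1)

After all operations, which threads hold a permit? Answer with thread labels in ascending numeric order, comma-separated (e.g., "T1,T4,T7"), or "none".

Step 1: wait(T3) -> count=2 queue=[] holders={T3}
Step 2: signal(T3) -> count=3 queue=[] holders={none}
Step 3: wait(T2) -> count=2 queue=[] holders={T2}
Step 4: wait(T3) -> count=1 queue=[] holders={T2,T3}
Step 5: wait(T7) -> count=0 queue=[] holders={T2,T3,T7}
Step 6: wait(T5) -> count=0 queue=[T5] holders={T2,T3,T7}
Step 7: wait(T1) -> count=0 queue=[T5,T1] holders={T2,T3,T7}
Step 8: signal(T2) -> count=0 queue=[T1] holders={T3,T5,T7}
Step 9: signal(T5) -> count=0 queue=[] holders={T1,T3,T7}
Step 10: wait(T5) -> count=0 queue=[T5] holders={T1,T3,T7}
Step 11: signal(T1) -> count=0 queue=[] holders={T3,T5,T7}
Step 12: signal(T7) -> count=1 queue=[] holders={T3,T5}
Step 13: wait(T4) -> count=0 queue=[] holders={T3,T4,T5}
Step 14: wait(T2) -> count=0 queue=[T2] holders={T3,T4,T5}
Step 15: signal(T3) -> count=0 queue=[] holders={T2,T4,T5}
Step 16: wait(T3) -> count=0 queue=[T3] holders={T2,T4,T5}
Step 17: wait(T1) -> count=0 queue=[T3,T1] holders={T2,T4,T5}
Final holders: T2,T4,T5

Answer: T2,T4,T5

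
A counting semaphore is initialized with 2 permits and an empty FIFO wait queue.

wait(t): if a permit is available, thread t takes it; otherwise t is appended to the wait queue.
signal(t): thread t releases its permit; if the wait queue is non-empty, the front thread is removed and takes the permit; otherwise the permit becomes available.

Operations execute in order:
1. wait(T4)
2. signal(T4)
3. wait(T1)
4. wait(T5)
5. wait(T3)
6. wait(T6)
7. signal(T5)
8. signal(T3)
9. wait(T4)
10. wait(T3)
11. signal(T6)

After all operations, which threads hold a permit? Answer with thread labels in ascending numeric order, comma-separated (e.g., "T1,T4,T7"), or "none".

Answer: T1,T4

Derivation:
Step 1: wait(T4) -> count=1 queue=[] holders={T4}
Step 2: signal(T4) -> count=2 queue=[] holders={none}
Step 3: wait(T1) -> count=1 queue=[] holders={T1}
Step 4: wait(T5) -> count=0 queue=[] holders={T1,T5}
Step 5: wait(T3) -> count=0 queue=[T3] holders={T1,T5}
Step 6: wait(T6) -> count=0 queue=[T3,T6] holders={T1,T5}
Step 7: signal(T5) -> count=0 queue=[T6] holders={T1,T3}
Step 8: signal(T3) -> count=0 queue=[] holders={T1,T6}
Step 9: wait(T4) -> count=0 queue=[T4] holders={T1,T6}
Step 10: wait(T3) -> count=0 queue=[T4,T3] holders={T1,T6}
Step 11: signal(T6) -> count=0 queue=[T3] holders={T1,T4}
Final holders: T1,T4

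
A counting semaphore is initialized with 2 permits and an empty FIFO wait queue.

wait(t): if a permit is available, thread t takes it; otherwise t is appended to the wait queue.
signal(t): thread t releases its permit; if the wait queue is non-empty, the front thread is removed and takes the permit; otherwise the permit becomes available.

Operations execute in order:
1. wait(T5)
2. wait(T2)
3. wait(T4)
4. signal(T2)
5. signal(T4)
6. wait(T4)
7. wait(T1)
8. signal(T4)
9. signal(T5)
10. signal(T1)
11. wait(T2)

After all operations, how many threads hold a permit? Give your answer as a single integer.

Answer: 1

Derivation:
Step 1: wait(T5) -> count=1 queue=[] holders={T5}
Step 2: wait(T2) -> count=0 queue=[] holders={T2,T5}
Step 3: wait(T4) -> count=0 queue=[T4] holders={T2,T5}
Step 4: signal(T2) -> count=0 queue=[] holders={T4,T5}
Step 5: signal(T4) -> count=1 queue=[] holders={T5}
Step 6: wait(T4) -> count=0 queue=[] holders={T4,T5}
Step 7: wait(T1) -> count=0 queue=[T1] holders={T4,T5}
Step 8: signal(T4) -> count=0 queue=[] holders={T1,T5}
Step 9: signal(T5) -> count=1 queue=[] holders={T1}
Step 10: signal(T1) -> count=2 queue=[] holders={none}
Step 11: wait(T2) -> count=1 queue=[] holders={T2}
Final holders: {T2} -> 1 thread(s)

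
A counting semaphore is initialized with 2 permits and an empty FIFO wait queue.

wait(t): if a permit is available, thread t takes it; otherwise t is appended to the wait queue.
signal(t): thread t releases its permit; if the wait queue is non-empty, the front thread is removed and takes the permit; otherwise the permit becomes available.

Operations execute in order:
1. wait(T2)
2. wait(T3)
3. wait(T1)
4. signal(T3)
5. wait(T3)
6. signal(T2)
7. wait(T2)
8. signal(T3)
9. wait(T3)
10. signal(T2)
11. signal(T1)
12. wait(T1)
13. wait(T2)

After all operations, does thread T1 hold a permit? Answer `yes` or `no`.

Step 1: wait(T2) -> count=1 queue=[] holders={T2}
Step 2: wait(T3) -> count=0 queue=[] holders={T2,T3}
Step 3: wait(T1) -> count=0 queue=[T1] holders={T2,T3}
Step 4: signal(T3) -> count=0 queue=[] holders={T1,T2}
Step 5: wait(T3) -> count=0 queue=[T3] holders={T1,T2}
Step 6: signal(T2) -> count=0 queue=[] holders={T1,T3}
Step 7: wait(T2) -> count=0 queue=[T2] holders={T1,T3}
Step 8: signal(T3) -> count=0 queue=[] holders={T1,T2}
Step 9: wait(T3) -> count=0 queue=[T3] holders={T1,T2}
Step 10: signal(T2) -> count=0 queue=[] holders={T1,T3}
Step 11: signal(T1) -> count=1 queue=[] holders={T3}
Step 12: wait(T1) -> count=0 queue=[] holders={T1,T3}
Step 13: wait(T2) -> count=0 queue=[T2] holders={T1,T3}
Final holders: {T1,T3} -> T1 in holders

Answer: yes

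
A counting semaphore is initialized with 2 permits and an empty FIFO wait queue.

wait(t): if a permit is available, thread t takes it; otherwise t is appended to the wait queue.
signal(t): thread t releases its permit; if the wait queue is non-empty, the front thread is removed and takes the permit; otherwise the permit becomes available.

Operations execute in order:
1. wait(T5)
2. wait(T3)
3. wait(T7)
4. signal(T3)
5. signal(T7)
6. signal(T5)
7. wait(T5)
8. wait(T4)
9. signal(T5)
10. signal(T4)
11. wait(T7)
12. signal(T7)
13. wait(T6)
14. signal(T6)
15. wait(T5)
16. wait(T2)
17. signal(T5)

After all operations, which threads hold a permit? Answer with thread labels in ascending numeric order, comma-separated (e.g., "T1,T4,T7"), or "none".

Answer: T2

Derivation:
Step 1: wait(T5) -> count=1 queue=[] holders={T5}
Step 2: wait(T3) -> count=0 queue=[] holders={T3,T5}
Step 3: wait(T7) -> count=0 queue=[T7] holders={T3,T5}
Step 4: signal(T3) -> count=0 queue=[] holders={T5,T7}
Step 5: signal(T7) -> count=1 queue=[] holders={T5}
Step 6: signal(T5) -> count=2 queue=[] holders={none}
Step 7: wait(T5) -> count=1 queue=[] holders={T5}
Step 8: wait(T4) -> count=0 queue=[] holders={T4,T5}
Step 9: signal(T5) -> count=1 queue=[] holders={T4}
Step 10: signal(T4) -> count=2 queue=[] holders={none}
Step 11: wait(T7) -> count=1 queue=[] holders={T7}
Step 12: signal(T7) -> count=2 queue=[] holders={none}
Step 13: wait(T6) -> count=1 queue=[] holders={T6}
Step 14: signal(T6) -> count=2 queue=[] holders={none}
Step 15: wait(T5) -> count=1 queue=[] holders={T5}
Step 16: wait(T2) -> count=0 queue=[] holders={T2,T5}
Step 17: signal(T5) -> count=1 queue=[] holders={T2}
Final holders: T2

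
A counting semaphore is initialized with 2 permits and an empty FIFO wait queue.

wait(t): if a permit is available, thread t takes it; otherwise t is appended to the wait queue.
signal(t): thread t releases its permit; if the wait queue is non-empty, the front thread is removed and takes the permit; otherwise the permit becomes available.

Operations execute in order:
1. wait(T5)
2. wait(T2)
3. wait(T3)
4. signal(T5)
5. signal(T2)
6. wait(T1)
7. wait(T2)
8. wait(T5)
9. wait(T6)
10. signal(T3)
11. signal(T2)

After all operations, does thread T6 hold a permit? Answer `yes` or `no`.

Step 1: wait(T5) -> count=1 queue=[] holders={T5}
Step 2: wait(T2) -> count=0 queue=[] holders={T2,T5}
Step 3: wait(T3) -> count=0 queue=[T3] holders={T2,T5}
Step 4: signal(T5) -> count=0 queue=[] holders={T2,T3}
Step 5: signal(T2) -> count=1 queue=[] holders={T3}
Step 6: wait(T1) -> count=0 queue=[] holders={T1,T3}
Step 7: wait(T2) -> count=0 queue=[T2] holders={T1,T3}
Step 8: wait(T5) -> count=0 queue=[T2,T5] holders={T1,T3}
Step 9: wait(T6) -> count=0 queue=[T2,T5,T6] holders={T1,T3}
Step 10: signal(T3) -> count=0 queue=[T5,T6] holders={T1,T2}
Step 11: signal(T2) -> count=0 queue=[T6] holders={T1,T5}
Final holders: {T1,T5} -> T6 not in holders

Answer: no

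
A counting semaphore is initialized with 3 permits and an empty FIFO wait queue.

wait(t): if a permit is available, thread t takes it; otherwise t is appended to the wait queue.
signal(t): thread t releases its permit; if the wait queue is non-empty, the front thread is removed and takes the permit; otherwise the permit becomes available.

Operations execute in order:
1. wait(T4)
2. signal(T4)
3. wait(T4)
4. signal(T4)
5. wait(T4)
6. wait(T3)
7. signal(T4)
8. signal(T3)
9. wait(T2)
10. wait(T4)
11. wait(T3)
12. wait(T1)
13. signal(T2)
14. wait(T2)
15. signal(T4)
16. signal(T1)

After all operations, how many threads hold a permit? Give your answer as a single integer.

Step 1: wait(T4) -> count=2 queue=[] holders={T4}
Step 2: signal(T4) -> count=3 queue=[] holders={none}
Step 3: wait(T4) -> count=2 queue=[] holders={T4}
Step 4: signal(T4) -> count=3 queue=[] holders={none}
Step 5: wait(T4) -> count=2 queue=[] holders={T4}
Step 6: wait(T3) -> count=1 queue=[] holders={T3,T4}
Step 7: signal(T4) -> count=2 queue=[] holders={T3}
Step 8: signal(T3) -> count=3 queue=[] holders={none}
Step 9: wait(T2) -> count=2 queue=[] holders={T2}
Step 10: wait(T4) -> count=1 queue=[] holders={T2,T4}
Step 11: wait(T3) -> count=0 queue=[] holders={T2,T3,T4}
Step 12: wait(T1) -> count=0 queue=[T1] holders={T2,T3,T4}
Step 13: signal(T2) -> count=0 queue=[] holders={T1,T3,T4}
Step 14: wait(T2) -> count=0 queue=[T2] holders={T1,T3,T4}
Step 15: signal(T4) -> count=0 queue=[] holders={T1,T2,T3}
Step 16: signal(T1) -> count=1 queue=[] holders={T2,T3}
Final holders: {T2,T3} -> 2 thread(s)

Answer: 2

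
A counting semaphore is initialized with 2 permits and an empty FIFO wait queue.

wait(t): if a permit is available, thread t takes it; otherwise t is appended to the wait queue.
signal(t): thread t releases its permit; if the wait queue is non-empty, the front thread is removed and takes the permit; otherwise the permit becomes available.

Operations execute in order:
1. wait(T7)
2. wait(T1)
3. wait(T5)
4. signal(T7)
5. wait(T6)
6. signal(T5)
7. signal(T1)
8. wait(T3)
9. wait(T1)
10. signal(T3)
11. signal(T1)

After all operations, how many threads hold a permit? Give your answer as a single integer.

Step 1: wait(T7) -> count=1 queue=[] holders={T7}
Step 2: wait(T1) -> count=0 queue=[] holders={T1,T7}
Step 3: wait(T5) -> count=0 queue=[T5] holders={T1,T7}
Step 4: signal(T7) -> count=0 queue=[] holders={T1,T5}
Step 5: wait(T6) -> count=0 queue=[T6] holders={T1,T5}
Step 6: signal(T5) -> count=0 queue=[] holders={T1,T6}
Step 7: signal(T1) -> count=1 queue=[] holders={T6}
Step 8: wait(T3) -> count=0 queue=[] holders={T3,T6}
Step 9: wait(T1) -> count=0 queue=[T1] holders={T3,T6}
Step 10: signal(T3) -> count=0 queue=[] holders={T1,T6}
Step 11: signal(T1) -> count=1 queue=[] holders={T6}
Final holders: {T6} -> 1 thread(s)

Answer: 1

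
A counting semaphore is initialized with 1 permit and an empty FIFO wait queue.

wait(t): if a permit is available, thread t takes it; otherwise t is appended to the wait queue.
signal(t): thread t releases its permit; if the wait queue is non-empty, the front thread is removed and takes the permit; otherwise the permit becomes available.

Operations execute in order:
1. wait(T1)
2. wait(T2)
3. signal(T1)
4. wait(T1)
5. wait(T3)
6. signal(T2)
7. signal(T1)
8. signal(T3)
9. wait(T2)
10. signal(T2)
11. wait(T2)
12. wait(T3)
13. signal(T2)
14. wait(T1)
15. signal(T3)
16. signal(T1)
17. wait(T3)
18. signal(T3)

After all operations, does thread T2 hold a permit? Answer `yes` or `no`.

Step 1: wait(T1) -> count=0 queue=[] holders={T1}
Step 2: wait(T2) -> count=0 queue=[T2] holders={T1}
Step 3: signal(T1) -> count=0 queue=[] holders={T2}
Step 4: wait(T1) -> count=0 queue=[T1] holders={T2}
Step 5: wait(T3) -> count=0 queue=[T1,T3] holders={T2}
Step 6: signal(T2) -> count=0 queue=[T3] holders={T1}
Step 7: signal(T1) -> count=0 queue=[] holders={T3}
Step 8: signal(T3) -> count=1 queue=[] holders={none}
Step 9: wait(T2) -> count=0 queue=[] holders={T2}
Step 10: signal(T2) -> count=1 queue=[] holders={none}
Step 11: wait(T2) -> count=0 queue=[] holders={T2}
Step 12: wait(T3) -> count=0 queue=[T3] holders={T2}
Step 13: signal(T2) -> count=0 queue=[] holders={T3}
Step 14: wait(T1) -> count=0 queue=[T1] holders={T3}
Step 15: signal(T3) -> count=0 queue=[] holders={T1}
Step 16: signal(T1) -> count=1 queue=[] holders={none}
Step 17: wait(T3) -> count=0 queue=[] holders={T3}
Step 18: signal(T3) -> count=1 queue=[] holders={none}
Final holders: {none} -> T2 not in holders

Answer: no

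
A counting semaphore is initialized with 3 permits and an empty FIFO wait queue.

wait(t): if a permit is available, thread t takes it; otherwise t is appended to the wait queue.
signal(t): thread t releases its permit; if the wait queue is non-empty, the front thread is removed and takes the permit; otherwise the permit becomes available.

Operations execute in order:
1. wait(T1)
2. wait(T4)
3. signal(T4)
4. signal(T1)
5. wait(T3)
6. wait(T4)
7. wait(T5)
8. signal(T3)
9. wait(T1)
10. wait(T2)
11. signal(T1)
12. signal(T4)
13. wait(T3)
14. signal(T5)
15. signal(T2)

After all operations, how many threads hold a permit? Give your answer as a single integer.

Answer: 1

Derivation:
Step 1: wait(T1) -> count=2 queue=[] holders={T1}
Step 2: wait(T4) -> count=1 queue=[] holders={T1,T4}
Step 3: signal(T4) -> count=2 queue=[] holders={T1}
Step 4: signal(T1) -> count=3 queue=[] holders={none}
Step 5: wait(T3) -> count=2 queue=[] holders={T3}
Step 6: wait(T4) -> count=1 queue=[] holders={T3,T4}
Step 7: wait(T5) -> count=0 queue=[] holders={T3,T4,T5}
Step 8: signal(T3) -> count=1 queue=[] holders={T4,T5}
Step 9: wait(T1) -> count=0 queue=[] holders={T1,T4,T5}
Step 10: wait(T2) -> count=0 queue=[T2] holders={T1,T4,T5}
Step 11: signal(T1) -> count=0 queue=[] holders={T2,T4,T5}
Step 12: signal(T4) -> count=1 queue=[] holders={T2,T5}
Step 13: wait(T3) -> count=0 queue=[] holders={T2,T3,T5}
Step 14: signal(T5) -> count=1 queue=[] holders={T2,T3}
Step 15: signal(T2) -> count=2 queue=[] holders={T3}
Final holders: {T3} -> 1 thread(s)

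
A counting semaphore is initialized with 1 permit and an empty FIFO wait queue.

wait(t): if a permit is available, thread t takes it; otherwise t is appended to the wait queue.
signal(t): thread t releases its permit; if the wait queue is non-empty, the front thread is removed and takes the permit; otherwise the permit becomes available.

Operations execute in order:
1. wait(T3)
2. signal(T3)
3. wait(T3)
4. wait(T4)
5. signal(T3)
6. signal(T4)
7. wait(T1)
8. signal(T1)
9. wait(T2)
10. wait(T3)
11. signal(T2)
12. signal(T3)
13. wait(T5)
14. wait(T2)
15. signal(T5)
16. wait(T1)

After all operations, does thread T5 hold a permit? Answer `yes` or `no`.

Answer: no

Derivation:
Step 1: wait(T3) -> count=0 queue=[] holders={T3}
Step 2: signal(T3) -> count=1 queue=[] holders={none}
Step 3: wait(T3) -> count=0 queue=[] holders={T3}
Step 4: wait(T4) -> count=0 queue=[T4] holders={T3}
Step 5: signal(T3) -> count=0 queue=[] holders={T4}
Step 6: signal(T4) -> count=1 queue=[] holders={none}
Step 7: wait(T1) -> count=0 queue=[] holders={T1}
Step 8: signal(T1) -> count=1 queue=[] holders={none}
Step 9: wait(T2) -> count=0 queue=[] holders={T2}
Step 10: wait(T3) -> count=0 queue=[T3] holders={T2}
Step 11: signal(T2) -> count=0 queue=[] holders={T3}
Step 12: signal(T3) -> count=1 queue=[] holders={none}
Step 13: wait(T5) -> count=0 queue=[] holders={T5}
Step 14: wait(T2) -> count=0 queue=[T2] holders={T5}
Step 15: signal(T5) -> count=0 queue=[] holders={T2}
Step 16: wait(T1) -> count=0 queue=[T1] holders={T2}
Final holders: {T2} -> T5 not in holders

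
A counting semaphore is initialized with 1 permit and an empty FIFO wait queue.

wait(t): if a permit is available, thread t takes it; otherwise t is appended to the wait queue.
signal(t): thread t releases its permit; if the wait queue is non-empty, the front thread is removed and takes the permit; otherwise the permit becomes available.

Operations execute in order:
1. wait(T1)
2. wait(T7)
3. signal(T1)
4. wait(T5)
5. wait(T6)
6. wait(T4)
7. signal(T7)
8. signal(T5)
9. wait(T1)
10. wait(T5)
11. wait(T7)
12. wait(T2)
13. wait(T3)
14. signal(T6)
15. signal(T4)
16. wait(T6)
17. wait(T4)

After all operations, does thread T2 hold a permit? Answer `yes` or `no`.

Step 1: wait(T1) -> count=0 queue=[] holders={T1}
Step 2: wait(T7) -> count=0 queue=[T7] holders={T1}
Step 3: signal(T1) -> count=0 queue=[] holders={T7}
Step 4: wait(T5) -> count=0 queue=[T5] holders={T7}
Step 5: wait(T6) -> count=0 queue=[T5,T6] holders={T7}
Step 6: wait(T4) -> count=0 queue=[T5,T6,T4] holders={T7}
Step 7: signal(T7) -> count=0 queue=[T6,T4] holders={T5}
Step 8: signal(T5) -> count=0 queue=[T4] holders={T6}
Step 9: wait(T1) -> count=0 queue=[T4,T1] holders={T6}
Step 10: wait(T5) -> count=0 queue=[T4,T1,T5] holders={T6}
Step 11: wait(T7) -> count=0 queue=[T4,T1,T5,T7] holders={T6}
Step 12: wait(T2) -> count=0 queue=[T4,T1,T5,T7,T2] holders={T6}
Step 13: wait(T3) -> count=0 queue=[T4,T1,T5,T7,T2,T3] holders={T6}
Step 14: signal(T6) -> count=0 queue=[T1,T5,T7,T2,T3] holders={T4}
Step 15: signal(T4) -> count=0 queue=[T5,T7,T2,T3] holders={T1}
Step 16: wait(T6) -> count=0 queue=[T5,T7,T2,T3,T6] holders={T1}
Step 17: wait(T4) -> count=0 queue=[T5,T7,T2,T3,T6,T4] holders={T1}
Final holders: {T1} -> T2 not in holders

Answer: no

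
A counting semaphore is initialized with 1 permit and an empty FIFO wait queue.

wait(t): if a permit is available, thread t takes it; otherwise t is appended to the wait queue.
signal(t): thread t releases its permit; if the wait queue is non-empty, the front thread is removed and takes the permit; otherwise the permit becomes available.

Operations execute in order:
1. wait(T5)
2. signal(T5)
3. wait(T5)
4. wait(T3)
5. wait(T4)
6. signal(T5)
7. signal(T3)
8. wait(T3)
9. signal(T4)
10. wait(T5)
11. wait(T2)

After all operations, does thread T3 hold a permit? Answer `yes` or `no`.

Step 1: wait(T5) -> count=0 queue=[] holders={T5}
Step 2: signal(T5) -> count=1 queue=[] holders={none}
Step 3: wait(T5) -> count=0 queue=[] holders={T5}
Step 4: wait(T3) -> count=0 queue=[T3] holders={T5}
Step 5: wait(T4) -> count=0 queue=[T3,T4] holders={T5}
Step 6: signal(T5) -> count=0 queue=[T4] holders={T3}
Step 7: signal(T3) -> count=0 queue=[] holders={T4}
Step 8: wait(T3) -> count=0 queue=[T3] holders={T4}
Step 9: signal(T4) -> count=0 queue=[] holders={T3}
Step 10: wait(T5) -> count=0 queue=[T5] holders={T3}
Step 11: wait(T2) -> count=0 queue=[T5,T2] holders={T3}
Final holders: {T3} -> T3 in holders

Answer: yes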